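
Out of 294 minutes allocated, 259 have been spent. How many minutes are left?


Total budget: 294 minutes
Time used: 259 minutes
Remaining: 294 - 259 = 35 minutes
Percent used: 88.1%
Percent remaining: 11.9%

35


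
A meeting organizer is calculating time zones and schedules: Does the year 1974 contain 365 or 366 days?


Year: 1974
Check leap year rules:
Divisible by 4? No
1974 is not a leap year
Days: 365

365


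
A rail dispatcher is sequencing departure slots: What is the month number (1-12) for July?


Calendar month order:
6. June
7. July <--
8. August
July is month number 7

7


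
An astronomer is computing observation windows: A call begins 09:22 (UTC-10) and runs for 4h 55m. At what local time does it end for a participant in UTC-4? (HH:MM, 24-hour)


Start: 09:22 in UTC-10
Step 1 - add duration:
  minutes: 22 + 55 = 77 (carry 1h)
  hours: 9 + 4 + 1 = 14
  end in UTC-10: 14:17
Step 2 - convert UTC-10 -> UTC-4:
  offset difference: -4 - (-10) = 6 hours
  14 + (6) = 20 -> mod 24 = 20
Result: 20:17 in UTC-4

20:17


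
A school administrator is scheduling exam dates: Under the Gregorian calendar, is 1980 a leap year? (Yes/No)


Year: 1980
Divisible by 4? 1980 / 4 = 495.0 -> Yes
Divisible by 100? 1980 / 100 = 19.8 -> No
Divisible by 4 but not 100, so it IS a leap year

Yes


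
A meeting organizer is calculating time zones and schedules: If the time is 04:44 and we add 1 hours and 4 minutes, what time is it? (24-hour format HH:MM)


Start time: 04:44
Adding: 1 hours 4 minutes
Minutes: 44 + 4 = 48
Hours: 4 + 1 + 0 = 5
Result: 05:48

05:48


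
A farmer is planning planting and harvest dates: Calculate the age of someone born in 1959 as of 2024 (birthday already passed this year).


Birth year: 1959
Current year: 2024
Age = current year - birth year
Age = 2024 - 1959 = 65

65


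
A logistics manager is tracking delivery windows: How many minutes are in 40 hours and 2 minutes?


Hours: 40
Extra minutes: 2
Minutes per hour: 60
Hours to minutes: 40 x 60 = 2400
Total: 2400 + 2 = 2402

2402


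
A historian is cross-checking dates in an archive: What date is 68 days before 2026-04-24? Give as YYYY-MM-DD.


Start: 2026-04-24
Subtracting 68 days
Days already passed in April: 24
After going back through April: 44 more days to subtract
March 2026: 31 days, 13 remaining
February 2026 has 28 days, need 13
Result: 2026-02-15

2026-02-15


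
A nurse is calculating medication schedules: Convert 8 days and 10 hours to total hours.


Days: 8
Extra hours: 10
Hours per day: 24
Days to hours: 8 x 24 = 192
Total: 192 + 10 = 202

202


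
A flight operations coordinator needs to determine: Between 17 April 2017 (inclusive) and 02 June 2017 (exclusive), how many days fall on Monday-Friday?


Start: 2017-04-17 (Monday)
End (exclusive): 2017-06-02 (Friday)
Total calendar days: 46
Full weeks: 46 // 7 = 6 -> 30 weekdays
Remaining 4 days starting on Monday:
  Mon(w), Tue(w), Wed(w), Thu(w) -> 4 weekdays
Total business days: 30 + 4 = 34

34


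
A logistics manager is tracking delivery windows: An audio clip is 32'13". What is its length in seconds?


Minutes: 32
Seconds: 13
Convert minutes to seconds: 32 x 60 = 1920
Add remaining seconds: 1920 + 13 = 1933

1933


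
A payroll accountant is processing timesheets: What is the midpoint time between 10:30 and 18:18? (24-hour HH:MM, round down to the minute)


Start time: 10:30 = 630 minutes from midnight
End time: 18:18 = 1098 minutes from midnight
Sum: 630 + 1098 = 1728
Midpoint: 1728 / 2 = 864 minutes
Convert: 864 / 60 = 14 hours, 24 minutes
Result: 14:24

14:24


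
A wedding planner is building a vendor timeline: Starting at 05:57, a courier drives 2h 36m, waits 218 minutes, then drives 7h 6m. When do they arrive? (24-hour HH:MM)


Depart: 05:57
Leg 1: +156 min -> 08:33
Layover: +218 min -> 12:11
Leg 2: +426 min -> 19:17
Total travel: 800 minutes = 13h 20m
Arrival: 19:17

19:17


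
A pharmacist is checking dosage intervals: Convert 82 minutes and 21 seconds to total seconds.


Minutes: 82
Extra seconds: 21
Seconds per minute: 60
Minutes to seconds: 82 x 60 = 4920
Total: 4920 + 21 = 4941

4941


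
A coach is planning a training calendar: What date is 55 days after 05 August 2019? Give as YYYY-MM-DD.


Start: 2019-08-05
Adding 55 days
Days remaining in August: 26
After August: 29 days still to add
September 2019 has 30 days, need 29
Result: 2019-09-29

2019-09-29


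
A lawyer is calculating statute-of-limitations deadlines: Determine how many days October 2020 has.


Month: October
Year: 2020
October is a 31-day month
Total: 31 days

31


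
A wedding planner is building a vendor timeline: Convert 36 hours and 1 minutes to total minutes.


Hours: 36
Minutes: 1
Convert hours to minutes: 36 x 60 = 2160
Add remaining minutes: 2160 + 1 = 2161

2161


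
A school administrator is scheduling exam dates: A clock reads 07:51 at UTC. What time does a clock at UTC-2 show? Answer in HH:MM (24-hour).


Local time: 07:51 at UTC (offset 0h)
Target zone: UTC-2 (offset -2h)
Difference: -2 - (0) = -2 hours
Calculation: 7 + (-2) = 5
Result: 05:51

05:51


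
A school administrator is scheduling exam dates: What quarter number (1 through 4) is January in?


Month: January (month 1)
Q1: January-March (months 1-3)
Q2: April-June (months 4-6)
Q3: July-September (months 7-9)
Q4: October-December (months 10-12)
Month 1 falls in Q1

1


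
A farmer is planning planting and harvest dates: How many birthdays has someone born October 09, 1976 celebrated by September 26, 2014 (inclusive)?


Birth: 1976-10-09
Reference: 2014-09-26
Year difference: 2014 - 1976 = 38
Has birthday (10-09) occurred by 09-26? No
Birthday not yet reached this year -> subtract 1
Age in full years: 37

37


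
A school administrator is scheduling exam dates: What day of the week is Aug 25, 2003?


Date: 2003-08-25
January 1, 2003 is a Wednesday
Day of year: 237
Offset from Jan 1: 236 days
236 mod 7 = 5
Result: Monday

Monday


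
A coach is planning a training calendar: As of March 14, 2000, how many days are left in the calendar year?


Start: March 14, 2000
End: December 31, 2000
Days left in March: 17
April: 30
May: 31
June: 30
July: 31
... plus remaining months
Sum of remaining months: 275
Total: 17 + 275 = 292

292


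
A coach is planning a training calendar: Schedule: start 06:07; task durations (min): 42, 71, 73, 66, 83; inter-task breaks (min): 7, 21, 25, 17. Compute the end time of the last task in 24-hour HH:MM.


Start: 06:07 = 367 min from midnight
  after task 1 (42 min): 06:49
  after break (7 min): 06:56
  after task 2 (71 min): 08:07
  after break (21 min): 08:28
  after task 3 (73 min): 09:41
  after break (25 min): 10:06
  after task 4 (66 min): 11:12
  after break (17 min): 11:29
  after task 5 (83 min): 12:52
Total elapsed: 405 minutes
End time: 12:52

12:52


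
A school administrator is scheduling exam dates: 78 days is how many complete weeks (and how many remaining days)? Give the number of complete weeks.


Total days: 78
Days per week: 7
Division: 78 / 7 = 11 remainder 1
Complete weeks: 11
Remaining days: 1

11


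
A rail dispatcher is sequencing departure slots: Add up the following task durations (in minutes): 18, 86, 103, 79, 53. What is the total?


Durations: 18, 86, 103, 79, 53
Running sum: 18
+ 86 = 104
+ 103 = 207
+ 79 = 286
+ 53 = 339
Total duration: 339 minutes
That is 5 hours and 39 minutes

339


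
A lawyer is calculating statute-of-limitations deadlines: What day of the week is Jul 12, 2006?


Date: 2006-07-12
January 1, 2006 is a Sunday
Day of year: 193
Offset from Jan 1: 192 days
192 mod 7 = 3
Result: Wednesday

Wednesday


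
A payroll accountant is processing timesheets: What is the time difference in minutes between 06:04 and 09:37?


Start time: 06:04 = 364 minutes from midnight
End time: 09:37 = 577 minutes from midnight
Difference: 577 - 364 = 213 minutes
That is 3 hours and 33 minutes

213


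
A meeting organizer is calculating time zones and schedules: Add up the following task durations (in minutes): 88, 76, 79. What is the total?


Durations: 88, 76, 79
Running sum: 88
+ 76 = 164
+ 79 = 243
Total duration: 243 minutes
That is 4 hours and 3 minutes

243


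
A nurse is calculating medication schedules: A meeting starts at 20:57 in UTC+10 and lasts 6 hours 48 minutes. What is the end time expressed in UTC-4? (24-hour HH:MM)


Start: 20:57 in UTC+10
Step 1 - add duration:
  minutes: 57 + 48 = 105 (carry 1h)
  hours: 20 + 6 + 1 = 27
  end in UTC+10: 03:45
Step 2 - convert UTC+10 -> UTC-4:
  offset difference: -4 - (10) = -14 hours
  3 + (-14) = -11 -> mod 24 = 13
Result: 13:45 in UTC-4

13:45


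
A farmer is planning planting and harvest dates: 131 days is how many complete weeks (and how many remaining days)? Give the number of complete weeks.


Total days: 131
Days per week: 7
Division: 131 / 7 = 18 remainder 5
Complete weeks: 18
Remaining days: 5

18


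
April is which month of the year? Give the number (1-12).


Calendar month order:
3. March
4. April <--
5. May
April is month number 4

4


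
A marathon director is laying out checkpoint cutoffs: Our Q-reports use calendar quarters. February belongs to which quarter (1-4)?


Month: February (month 2)
Q1: January-March (months 1-3)
Q2: April-June (months 4-6)
Q3: July-September (months 7-9)
Q4: October-December (months 10-12)
Month 2 falls in Q1

1


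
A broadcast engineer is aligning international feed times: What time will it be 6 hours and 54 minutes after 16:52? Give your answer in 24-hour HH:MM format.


Start time: 16:52
Adding: 6 hours 54 minutes
Minutes: 52 + 54 = 106
Minute overflow: 106 >= 60, so carry 1 hour, minutes = 46
Hours: 16 + 6 + 1 = 23
Result: 23:46

23:46


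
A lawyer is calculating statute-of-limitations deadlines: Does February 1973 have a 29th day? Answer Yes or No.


Year: 1973
Divisible by 4? 1973 / 4 = 493.25 -> No
Not divisible by 4, so NOT a leap year

No


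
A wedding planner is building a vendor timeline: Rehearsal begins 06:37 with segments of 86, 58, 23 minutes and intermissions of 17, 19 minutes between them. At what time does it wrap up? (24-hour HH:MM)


Start: 06:37 = 397 min from midnight
  after task 1 (86 min): 08:03
  after break (17 min): 08:20
  after task 2 (58 min): 09:18
  after break (19 min): 09:37
  after task 3 (23 min): 10:00
Total elapsed: 203 minutes
End time: 10:00

10:00


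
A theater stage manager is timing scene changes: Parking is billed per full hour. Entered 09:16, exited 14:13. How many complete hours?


Start: 09:16
End: 14:13
Hour difference: 14 - 9 = 5 hours
Minute difference: 13 - 16 = -3 minutes
Total minutes: 297
Complete hours: 297 / 60 = 4 (remainder 57)

4


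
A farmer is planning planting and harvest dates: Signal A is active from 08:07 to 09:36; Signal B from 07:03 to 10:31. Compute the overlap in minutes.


Interval A: [487, 576] minutes from midnight
Interval B: [423, 631] minutes from midnight
Overlap start = max(487, 423) = 487
Overlap end = min(576, 631) = 576
Overlap = 576 - 487 = 89 minutes

89


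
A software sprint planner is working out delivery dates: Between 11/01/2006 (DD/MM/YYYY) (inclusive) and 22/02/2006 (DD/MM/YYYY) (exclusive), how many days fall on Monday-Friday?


Start: 2006-01-11 (Wednesday)
End (exclusive): 2006-02-22 (Wednesday)
Total calendar days: 42
Full weeks: 42 // 7 = 6 -> 30 weekdays
Remaining 0 days starting on Wednesday:
Total business days: 30 + 0 = 30

30


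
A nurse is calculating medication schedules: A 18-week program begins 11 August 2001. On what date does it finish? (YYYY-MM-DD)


Start: 2001-08-11
Weeks to add: 18
Convert to days: 18 x 7 = 126 days
Add 126 days to 2001-08-11
Result: 2001-12-15

2001-12-15


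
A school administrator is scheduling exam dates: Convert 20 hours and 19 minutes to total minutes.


Hours: 20
Extra minutes: 19
Minutes per hour: 60
Hours to minutes: 20 x 60 = 1200
Total: 1200 + 19 = 1219

1219


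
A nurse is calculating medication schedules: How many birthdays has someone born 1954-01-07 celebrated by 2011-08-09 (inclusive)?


Birth: 1954-01-07
Reference: 2011-08-09
Year difference: 2011 - 1954 = 57
Has birthday (01-07) occurred by 08-09? Yes
Age in full years: 57

57


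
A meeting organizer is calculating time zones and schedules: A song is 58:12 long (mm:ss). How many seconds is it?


Minutes: 58
Extra seconds: 12
Seconds per minute: 60
Minutes to seconds: 58 x 60 = 3480
Total: 3480 + 12 = 3492

3492


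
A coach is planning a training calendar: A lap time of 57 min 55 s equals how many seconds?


Minutes: 57
Seconds: 55
Convert minutes to seconds: 57 x 60 = 3420
Add remaining seconds: 3420 + 55 = 3475

3475


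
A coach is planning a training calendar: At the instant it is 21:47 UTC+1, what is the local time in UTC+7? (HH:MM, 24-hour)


Local time: 21:47 at UTC+1 (offset 1h)
Target zone: UTC+7 (offset 7h)
Difference: 7 - (1) = 6 hours
Calculation: 21 + (6) = 27
Wraparound: (27) mod 24 = 3
Result: 03:47

03:47


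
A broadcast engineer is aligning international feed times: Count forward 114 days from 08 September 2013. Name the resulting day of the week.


Start: 2013-09-08 (Sunday)
Step 1 - find target date: add 114 days
  2013-09-08 + 114 days = 2013-12-31
Step 2 - day of week:
  114 mod 7 = 2
  Sunday + 2 days -> Tuesday
Result: Tuesday (2013-12-31)

Tuesday


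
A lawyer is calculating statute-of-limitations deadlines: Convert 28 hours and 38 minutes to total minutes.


Hours: 28
Minutes: 38
Convert hours to minutes: 28 x 60 = 1680
Add remaining minutes: 1680 + 38 = 1718

1718


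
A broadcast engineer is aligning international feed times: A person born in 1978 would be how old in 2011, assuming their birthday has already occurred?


Birth year: 1978
Current year: 2011
Age = current year - birth year
Age = 2011 - 1978 = 33

33


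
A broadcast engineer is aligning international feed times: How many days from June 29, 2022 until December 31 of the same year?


Start: June 29, 2022
End: December 31, 2022
Days left in June: 1
July: 31
August: 31
September: 30
October: 31
... plus remaining months
Sum of remaining months: 184
Total: 1 + 184 = 185

185


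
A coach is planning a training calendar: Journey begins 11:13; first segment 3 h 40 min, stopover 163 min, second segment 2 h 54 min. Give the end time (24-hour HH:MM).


Depart: 11:13
Leg 1: +220 min -> 14:53
Layover: +163 min -> 17:36
Leg 2: +174 min -> 20:30
Total travel: 557 minutes = 9h 17m
Arrival: 20:30

20:30


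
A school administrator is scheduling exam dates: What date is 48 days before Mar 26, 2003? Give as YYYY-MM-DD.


Start: 2003-03-26
Subtracting 48 days
Days already passed in March: 26
After going back through March: 22 more days to subtract
February 2003 has 28 days, need 22
Result: 2003-02-06

2003-02-06


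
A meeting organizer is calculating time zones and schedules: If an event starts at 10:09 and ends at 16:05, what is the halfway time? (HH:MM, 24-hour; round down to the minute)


Start time: 10:09 = 609 minutes from midnight
End time: 16:05 = 965 minutes from midnight
Sum: 609 + 965 = 1574
Midpoint: 1574 / 2 = 787 minutes
Convert: 787 / 60 = 13 hours, 7 minutes
Result: 13:07

13:07


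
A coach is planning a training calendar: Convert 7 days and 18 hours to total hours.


Days: 7
Extra hours: 18
Hours per day: 24
Days to hours: 7 x 24 = 168
Total: 168 + 18 = 186

186


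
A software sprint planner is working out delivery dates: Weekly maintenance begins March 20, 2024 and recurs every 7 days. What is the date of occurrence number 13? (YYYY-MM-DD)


First occurrence: 2024-03-20 (occurrence 1)
Each occurrence is 7 days after the previous.
Occurrence 13 is 12 weeks after the first.
12 weeks = 84 days
2024-03-20 + 84 days = 2024-06-12

2024-06-12


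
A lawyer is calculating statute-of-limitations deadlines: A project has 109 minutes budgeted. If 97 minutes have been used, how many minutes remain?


Total budget: 109 minutes
Time used: 97 minutes
Remaining: 109 - 97 = 12 minutes
Percent used: 89.0%
Percent remaining: 11.0%

12


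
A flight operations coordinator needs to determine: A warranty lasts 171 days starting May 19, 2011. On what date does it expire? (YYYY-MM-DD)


Start: 2011-05-19
Adding 171 days
Days remaining in May: 12
After May: 159 days still to add
June 2011: 30 days, 129 remaining
July 2011: 31 days, 98 remaining
August 2011: 31 days, 67 remaining
September 2011: 30 days, 37 remaining
Result: 2011-11-06

2011-11-06


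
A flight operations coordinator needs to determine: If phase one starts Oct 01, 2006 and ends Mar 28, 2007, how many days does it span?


Start date: 2006-10-01
End date: 2007-03-28
Oct 2006: +31 days
Nov 2006: +30 days
Dec 2006: +31 days
... (3 more months)
Total: 178 days

178


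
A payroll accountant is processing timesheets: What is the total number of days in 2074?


Year: 2074
Check leap year rules:
Divisible by 4? No
2074 is not a leap year
Days: 365

365


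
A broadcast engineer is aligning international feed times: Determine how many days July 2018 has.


Month: July
Year: 2018
July is a 31-day month
Total: 31 days

31


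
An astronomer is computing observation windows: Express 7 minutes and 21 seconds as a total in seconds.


Minutes: 7
Seconds: 21
Convert minutes to seconds: 7 x 60 = 420
Add remaining seconds: 420 + 21 = 441

441


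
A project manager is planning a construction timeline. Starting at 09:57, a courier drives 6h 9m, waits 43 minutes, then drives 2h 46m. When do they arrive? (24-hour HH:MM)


Depart: 09:57
Leg 1: +369 min -> 16:06
Layover: +43 min -> 16:49
Leg 2: +166 min -> 19:35
Total travel: 578 minutes = 9h 38m
Arrival: 19:35

19:35


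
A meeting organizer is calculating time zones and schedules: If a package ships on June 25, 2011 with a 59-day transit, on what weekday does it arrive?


Start: 2011-06-25 (Saturday)
Step 1 - find target date: add 59 days
  2011-06-25 + 59 days = 2011-08-23
Step 2 - day of week:
  59 mod 7 = 3
  Saturday + 3 days -> Tuesday
Result: Tuesday (2011-08-23)

Tuesday


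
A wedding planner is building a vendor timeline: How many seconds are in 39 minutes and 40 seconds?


Minutes: 39
Extra seconds: 40
Seconds per minute: 60
Minutes to seconds: 39 x 60 = 2340
Total: 2340 + 40 = 2380

2380


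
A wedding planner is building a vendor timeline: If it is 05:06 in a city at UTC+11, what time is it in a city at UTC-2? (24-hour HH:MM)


Local time: 05:06 at UTC+11 (offset 11h)
Target zone: UTC-2 (offset -2h)
Difference: -2 - (11) = -13 hours
Calculation: 5 + (-13) = -8
Wraparound: (-8) mod 24 = 16
Result: 16:06

16:06


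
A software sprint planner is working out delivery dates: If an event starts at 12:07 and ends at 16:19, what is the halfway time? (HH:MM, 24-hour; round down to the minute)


Start time: 12:07 = 727 minutes from midnight
End time: 16:19 = 979 minutes from midnight
Sum: 727 + 979 = 1706
Midpoint: 1706 / 2 = 853 minutes
Convert: 853 / 60 = 14 hours, 13 minutes
Result: 14:13

14:13


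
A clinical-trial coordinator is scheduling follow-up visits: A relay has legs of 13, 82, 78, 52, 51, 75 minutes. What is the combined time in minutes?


Durations: 13, 82, 78, 52, 51, 75
Running sum: 13
+ 82 = 95
+ 78 = 173
+ 52 = 225
+ 51 = 276
+ 75 = 351
Total duration: 351 minutes
That is 5 hours and 51 minutes

351


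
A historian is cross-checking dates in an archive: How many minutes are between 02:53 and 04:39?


Start time: 02:53 = 173 minutes from midnight
End time: 04:39 = 279 minutes from midnight
Difference: 279 - 173 = 106 minutes
That is 1 hours and 46 minutes

106


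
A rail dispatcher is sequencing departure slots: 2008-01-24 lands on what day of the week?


Date: 2008-01-24
January 1, 2008 is a Tuesday
Day of year: 24
Offset from Jan 1: 23 days
23 mod 7 = 2
Result: Thursday

Thursday


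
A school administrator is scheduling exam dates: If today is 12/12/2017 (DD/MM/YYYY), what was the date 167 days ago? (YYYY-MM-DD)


Start: 2017-12-12
Subtracting 167 days
Days already passed in December: 12
After going back through December: 155 more days to subtract
November 2017: 30 days, 125 remaining
October 2017: 31 days, 94 remaining
September 2017: 30 days, 64 remaining
August 2017: 31 days, 33 remaining
Result: 2017-06-28

2017-06-28


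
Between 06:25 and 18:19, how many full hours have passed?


Start: 06:25
End: 18:19
Hour difference: 18 - 6 = 12 hours
Minute difference: 19 - 25 = -6 minutes
Total minutes: 714
Complete hours: 714 / 60 = 11 (remainder 54)

11


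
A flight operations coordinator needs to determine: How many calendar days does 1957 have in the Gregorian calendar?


Year: 1957
Check leap year rules:
Divisible by 4? No
1957 is not a leap year
Days: 365

365


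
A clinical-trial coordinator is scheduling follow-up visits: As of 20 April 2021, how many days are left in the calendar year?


Start: April 20, 2021
End: December 31, 2021
Days left in April: 10
May: 31
June: 30
July: 31
August: 31
... plus remaining months
Sum of remaining months: 245
Total: 10 + 245 = 255

255


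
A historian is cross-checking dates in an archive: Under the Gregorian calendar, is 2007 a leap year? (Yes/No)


Year: 2007
Divisible by 4? 2007 / 4 = 501.75 -> No
Not divisible by 4, so NOT a leap year

No


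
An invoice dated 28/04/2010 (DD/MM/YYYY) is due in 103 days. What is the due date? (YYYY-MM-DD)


Start: 2010-04-28
Adding 103 days
Days remaining in April: 2
After April: 101 days still to add
May 2010: 31 days, 70 remaining
June 2010: 30 days, 40 remaining
July 2010: 31 days, 9 remaining
August 2010 has 31 days, need 9
Result: 2010-08-09

2010-08-09


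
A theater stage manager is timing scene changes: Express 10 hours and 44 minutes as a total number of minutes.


Hours: 10
Extra minutes: 44
Minutes per hour: 60
Hours to minutes: 10 x 60 = 600
Total: 600 + 44 = 644

644


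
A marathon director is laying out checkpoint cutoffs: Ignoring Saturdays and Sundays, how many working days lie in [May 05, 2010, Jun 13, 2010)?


Start: 2010-05-05 (Wednesday)
End (exclusive): 2010-06-13 (Sunday)
Total calendar days: 39
Full weeks: 39 // 7 = 5 -> 25 weekdays
Remaining 4 days starting on Wednesday:
  Wed(w), Thu(w), Fri(w), Sat(-) -> 3 weekdays
Total business days: 25 + 3 = 28

28


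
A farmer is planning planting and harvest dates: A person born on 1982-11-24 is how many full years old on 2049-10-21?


Birth: 1982-11-24
Reference: 2049-10-21
Year difference: 2049 - 1982 = 67
Has birthday (11-24) occurred by 10-21? No
Birthday not yet reached this year -> subtract 1
Age in full years: 66

66


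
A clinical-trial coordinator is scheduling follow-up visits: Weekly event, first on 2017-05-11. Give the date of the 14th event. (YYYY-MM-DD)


First occurrence: 2017-05-11 (occurrence 1)
Each occurrence is 7 days after the previous.
Occurrence 14 is 13 weeks after the first.
13 weeks = 91 days
2017-05-11 + 91 days = 2017-08-10

2017-08-10


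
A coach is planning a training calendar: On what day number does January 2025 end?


Month: January
Year: 2025
January is a 31-day month
Total: 31 days

31


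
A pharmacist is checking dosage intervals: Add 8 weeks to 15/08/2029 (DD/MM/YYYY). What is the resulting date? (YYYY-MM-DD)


Start: 2029-08-15
Weeks to add: 8
Convert to days: 8 x 7 = 56 days
Add 56 days to 2029-08-15
Result: 2029-10-10

2029-10-10


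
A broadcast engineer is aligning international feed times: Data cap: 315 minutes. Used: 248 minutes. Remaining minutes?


Total budget: 315 minutes
Time used: 248 minutes
Remaining: 315 - 248 = 67 minutes
Percent used: 78.7%
Percent remaining: 21.3%

67


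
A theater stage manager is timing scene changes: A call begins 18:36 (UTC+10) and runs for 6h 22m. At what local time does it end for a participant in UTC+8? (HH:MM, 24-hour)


Start: 18:36 in UTC+10
Step 1 - add duration:
  minutes: 36 + 22 = 58
  hours: 18 + 6 + 0 = 24
  end in UTC+10: 00:58
Step 2 - convert UTC+10 -> UTC+8:
  offset difference: 8 - (10) = -2 hours
  0 + (-2) = -2 -> mod 24 = 22
Result: 22:58 in UTC+8

22:58


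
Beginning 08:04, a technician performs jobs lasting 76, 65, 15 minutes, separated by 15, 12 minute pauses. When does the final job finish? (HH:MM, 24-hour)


Start: 08:04 = 484 min from midnight
  after task 1 (76 min): 09:20
  after break (15 min): 09:35
  after task 2 (65 min): 10:40
  after break (12 min): 10:52
  after task 3 (15 min): 11:07
Total elapsed: 183 minutes
End time: 11:07

11:07


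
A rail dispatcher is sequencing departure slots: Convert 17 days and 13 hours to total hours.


Days: 17
Extra hours: 13
Hours per day: 24
Days to hours: 17 x 24 = 408
Total: 408 + 13 = 421

421


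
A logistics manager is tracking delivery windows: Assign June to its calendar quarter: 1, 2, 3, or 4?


Month: June (month 6)
Q1: January-March (months 1-3)
Q2: April-June (months 4-6)
Q3: July-September (months 7-9)
Q4: October-December (months 10-12)
Month 6 falls in Q2

2


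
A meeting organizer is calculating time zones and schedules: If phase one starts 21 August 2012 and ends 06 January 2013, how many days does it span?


Start date: 2012-08-21
End date: 2013-01-06
Aug 2012: +11 days
Sep 2012: +30 days
Oct 2012: +31 days
... (3 more months)
Total: 138 days

138


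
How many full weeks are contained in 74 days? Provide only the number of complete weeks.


Total days: 74
Days per week: 7
Division: 74 / 7 = 10 remainder 4
Complete weeks: 10
Remaining days: 4

10


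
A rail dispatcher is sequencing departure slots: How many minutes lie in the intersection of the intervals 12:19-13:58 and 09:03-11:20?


Interval A: [739, 838] minutes from midnight
Interval B: [543, 680] minutes from midnight
Overlap start = max(739, 543) = 739
Overlap end = min(838, 680) = 680
End <= start, so the intervals do not overlap: 0 minutes

0


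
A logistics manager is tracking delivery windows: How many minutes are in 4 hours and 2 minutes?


Hours: 4
Minutes: 2
Convert hours to minutes: 4 x 60 = 240
Add remaining minutes: 240 + 2 = 242

242


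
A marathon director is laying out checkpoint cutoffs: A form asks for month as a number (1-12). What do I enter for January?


Calendar month order:
1. January <--
2. February
January is month number 1

1


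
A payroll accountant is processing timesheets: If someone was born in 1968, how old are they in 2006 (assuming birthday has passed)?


Birth year: 1968
Current year: 2006
Age = current year - birth year
Age = 2006 - 1968 = 38

38


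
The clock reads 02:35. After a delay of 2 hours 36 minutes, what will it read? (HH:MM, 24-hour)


Start time: 02:35
Adding: 2 hours 36 minutes
Minutes: 35 + 36 = 71
Minute overflow: 71 >= 60, so carry 1 hour, minutes = 11
Hours: 2 + 2 + 1 = 5
Result: 05:11

05:11


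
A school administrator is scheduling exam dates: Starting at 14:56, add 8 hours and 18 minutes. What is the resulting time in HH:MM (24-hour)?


Start time: 14:56
Adding: 8 hours 18 minutes
Minutes: 56 + 18 = 74
Minute overflow: 74 >= 60, so carry 1 hour, minutes = 14
Hours: 14 + 8 + 1 = 23
Result: 23:14

23:14


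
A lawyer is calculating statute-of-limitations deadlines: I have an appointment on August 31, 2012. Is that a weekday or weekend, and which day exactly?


Date: 2012-08-31
January 1, 2012 is a Sunday
Day of year: 244
Offset from Jan 1: 243 days
243 mod 7 = 5
Result: Friday

Friday


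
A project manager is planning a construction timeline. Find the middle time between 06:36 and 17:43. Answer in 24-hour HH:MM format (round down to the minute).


Start time: 06:36 = 396 minutes from midnight
End time: 17:43 = 1063 minutes from midnight
Sum: 396 + 1063 = 1459
Midpoint: 1459 / 2 = 729 minutes
Convert: 729 / 60 = 12 hours, 9 minutes
Result: 12:09

12:09


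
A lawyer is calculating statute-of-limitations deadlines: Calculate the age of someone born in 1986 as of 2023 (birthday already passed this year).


Birth year: 1986
Current year: 2023
Age = current year - birth year
Age = 2023 - 1986 = 37

37


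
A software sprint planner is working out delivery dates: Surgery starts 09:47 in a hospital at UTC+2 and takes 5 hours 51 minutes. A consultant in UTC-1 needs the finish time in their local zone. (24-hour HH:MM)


Start: 09:47 in UTC+2
Step 1 - add duration:
  minutes: 47 + 51 = 98 (carry 1h)
  hours: 9 + 5 + 1 = 15
  end in UTC+2: 15:38
Step 2 - convert UTC+2 -> UTC-1:
  offset difference: -1 - (2) = -3 hours
  15 + (-3) = 12 -> mod 24 = 12
Result: 12:38 in UTC-1

12:38


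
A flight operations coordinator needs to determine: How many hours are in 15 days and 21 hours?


Days: 15
Extra hours: 21
Hours per day: 24
Days to hours: 15 x 24 = 360
Total: 360 + 21 = 381

381


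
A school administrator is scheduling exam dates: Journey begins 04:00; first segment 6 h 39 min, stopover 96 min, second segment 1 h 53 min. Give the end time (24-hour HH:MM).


Depart: 04:00
Leg 1: +399 min -> 10:39
Layover: +96 min -> 12:15
Leg 2: +113 min -> 14:08
Total travel: 608 minutes = 10h 8m
Arrival: 14:08

14:08


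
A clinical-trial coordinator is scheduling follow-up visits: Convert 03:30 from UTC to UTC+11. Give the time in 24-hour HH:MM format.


Local time: 03:30 at UTC (offset 0h)
Target zone: UTC+11 (offset 11h)
Difference: 11 - (0) = 11 hours
Calculation: 3 + (11) = 14
Result: 14:30

14:30


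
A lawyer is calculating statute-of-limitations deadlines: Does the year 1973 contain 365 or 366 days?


Year: 1973
Check leap year rules:
Divisible by 4? No
1973 is not a leap year
Days: 365

365


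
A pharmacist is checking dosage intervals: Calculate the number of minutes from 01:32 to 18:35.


Start time: 01:32 = 92 minutes from midnight
End time: 18:35 = 1115 minutes from midnight
Difference: 1115 - 92 = 1023 minutes
That is 17 hours and 3 minutes

1023


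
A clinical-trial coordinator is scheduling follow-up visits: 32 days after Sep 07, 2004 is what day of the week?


Start: 2004-09-07 (Tuesday)
Step 1 - find target date: add 32 days
  2004-09-07 + 32 days = 2004-10-09
Step 2 - day of week:
  32 mod 7 = 4
  Tuesday + 4 days -> Saturday
Result: Saturday (2004-10-09)

Saturday


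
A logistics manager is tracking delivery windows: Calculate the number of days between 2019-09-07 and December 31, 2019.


Start: September 07, 2019
End: December 31, 2019
Days left in September: 23
October: 31
November: 30
December: 31
Sum of remaining months: 92
Total: 23 + 92 = 115

115


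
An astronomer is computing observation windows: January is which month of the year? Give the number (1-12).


Calendar month order:
1. January <--
2. February
January is month number 1

1


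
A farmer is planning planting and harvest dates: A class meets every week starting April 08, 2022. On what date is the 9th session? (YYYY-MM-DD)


First occurrence: 2022-04-08 (occurrence 1)
Each occurrence is 7 days after the previous.
Occurrence 9 is 8 weeks after the first.
8 weeks = 56 days
2022-04-08 + 56 days = 2022-06-03

2022-06-03


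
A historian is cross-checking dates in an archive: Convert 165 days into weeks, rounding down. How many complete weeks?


Total days: 165
Days per week: 7
Division: 165 / 7 = 23 remainder 4
Complete weeks: 23
Remaining days: 4

23


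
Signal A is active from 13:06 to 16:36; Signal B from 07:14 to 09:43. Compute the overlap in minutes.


Interval A: [786, 996] minutes from midnight
Interval B: [434, 583] minutes from midnight
Overlap start = max(786, 434) = 786
Overlap end = min(996, 583) = 583
End <= start, so the intervals do not overlap: 0 minutes

0


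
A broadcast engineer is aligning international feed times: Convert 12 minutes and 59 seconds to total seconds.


Minutes: 12
Extra seconds: 59
Seconds per minute: 60
Minutes to seconds: 12 x 60 = 720
Total: 720 + 59 = 779

779


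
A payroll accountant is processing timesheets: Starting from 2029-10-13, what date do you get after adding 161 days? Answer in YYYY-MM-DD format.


Start: 2029-10-13
Adding 161 days
Days remaining in October: 18
After October: 143 days still to add
November 2029: 30 days, 113 remaining
December 2029: 31 days, 82 remaining
January 2030: 31 days, 51 remaining
February 2030: 28 days, 23 remaining
Result: 2030-03-23

2030-03-23


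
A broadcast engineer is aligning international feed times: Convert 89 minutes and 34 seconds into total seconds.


Minutes: 89
Seconds: 34
Convert minutes to seconds: 89 x 60 = 5340
Add remaining seconds: 5340 + 34 = 5374

5374


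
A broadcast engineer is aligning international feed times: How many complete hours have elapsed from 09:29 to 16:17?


Start: 09:29
End: 16:17
Hour difference: 16 - 9 = 7 hours
Minute difference: 17 - 29 = -12 minutes
Total minutes: 408
Complete hours: 408 / 60 = 6 (remainder 48)

6


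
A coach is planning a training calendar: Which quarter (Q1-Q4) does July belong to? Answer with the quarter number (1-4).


Month: July (month 7)
Q1: January-March (months 1-3)
Q2: April-June (months 4-6)
Q3: July-September (months 7-9)
Q4: October-December (months 10-12)
Month 7 falls in Q3

3


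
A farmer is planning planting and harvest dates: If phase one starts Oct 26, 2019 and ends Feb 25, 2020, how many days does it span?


Start date: 2019-10-26
End date: 2020-02-25
Oct 2019: +6 days
Nov 2019: +30 days
Dec 2019: +31 days
Jan 2020: +31 days
Feb 2020: +24 days
Total: 122 days

122


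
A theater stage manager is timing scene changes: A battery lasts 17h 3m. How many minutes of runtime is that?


Hours: 17
Extra minutes: 3
Minutes per hour: 60
Hours to minutes: 17 x 60 = 1020
Total: 1020 + 3 = 1023

1023


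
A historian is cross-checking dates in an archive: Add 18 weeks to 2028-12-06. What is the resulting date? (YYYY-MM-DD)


Start: 2028-12-06
Weeks to add: 18
Convert to days: 18 x 7 = 126 days
Add 126 days to 2028-12-06
Result: 2029-04-11

2029-04-11


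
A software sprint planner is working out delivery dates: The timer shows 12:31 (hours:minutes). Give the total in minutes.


Hours: 12
Minutes: 31
Convert hours to minutes: 12 x 60 = 720
Add remaining minutes: 720 + 31 = 751

751


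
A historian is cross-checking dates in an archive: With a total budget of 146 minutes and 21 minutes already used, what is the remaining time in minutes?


Total budget: 146 minutes
Time used: 21 minutes
Remaining: 146 - 21 = 125 minutes
Percent used: 14.4%
Percent remaining: 85.6%

125


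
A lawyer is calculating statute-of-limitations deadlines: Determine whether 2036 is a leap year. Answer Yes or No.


Year: 2036
Divisible by 4? 2036 / 4 = 509.0 -> Yes
Divisible by 100? 2036 / 100 = 20.36 -> No
Divisible by 4 but not 100, so it IS a leap year

Yes


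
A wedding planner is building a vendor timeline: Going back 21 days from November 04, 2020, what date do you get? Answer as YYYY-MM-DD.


Start: 2020-11-04
Subtracting 21 days
Days already passed in November: 4
After going back through November: 17 more days to subtract
October 2020 has 31 days, need 17
Result: 2020-10-14

2020-10-14


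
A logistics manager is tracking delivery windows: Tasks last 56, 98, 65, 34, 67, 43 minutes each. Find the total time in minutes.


Durations: 56, 98, 65, 34, 67, 43
Running sum: 56
+ 98 = 154
+ 65 = 219
+ 34 = 253
+ 67 = 320
+ 43 = 363
Total duration: 363 minutes
That is 6 hours and 3 minutes

363


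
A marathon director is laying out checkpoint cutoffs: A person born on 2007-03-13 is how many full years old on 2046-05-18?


Birth: 2007-03-13
Reference: 2046-05-18
Year difference: 2046 - 2007 = 39
Has birthday (03-13) occurred by 05-18? Yes
Age in full years: 39

39


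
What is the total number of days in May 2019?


Month: May
Year: 2019
May is a 31-day month
Total: 31 days

31


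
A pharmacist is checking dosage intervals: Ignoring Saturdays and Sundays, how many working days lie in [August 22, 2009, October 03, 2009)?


Start: 2009-08-22 (Saturday)
End (exclusive): 2009-10-03 (Saturday)
Total calendar days: 42
Full weeks: 42 // 7 = 6 -> 30 weekdays
Remaining 0 days starting on Saturday:
Total business days: 30 + 0 = 30

30


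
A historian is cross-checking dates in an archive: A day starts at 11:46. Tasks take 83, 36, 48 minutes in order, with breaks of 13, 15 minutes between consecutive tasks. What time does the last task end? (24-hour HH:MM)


Start: 11:46 = 706 min from midnight
  after task 1 (83 min): 13:09
  after break (13 min): 13:22
  after task 2 (36 min): 13:58
  after break (15 min): 14:13
  after task 3 (48 min): 15:01
Total elapsed: 195 minutes
End time: 15:01

15:01


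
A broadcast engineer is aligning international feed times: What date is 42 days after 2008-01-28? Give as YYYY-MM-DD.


Start: 2008-01-28
Adding 42 days
Days remaining in January: 3
After January: 39 days still to add
February 2008: 29 days, 10 remaining
March 2008 has 31 days, need 10
Result: 2008-03-10

2008-03-10


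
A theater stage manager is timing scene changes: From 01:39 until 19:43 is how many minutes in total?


Start time: 01:39 = 99 minutes from midnight
End time: 19:43 = 1183 minutes from midnight
Difference: 1183 - 99 = 1084 minutes
That is 18 hours and 4 minutes

1084


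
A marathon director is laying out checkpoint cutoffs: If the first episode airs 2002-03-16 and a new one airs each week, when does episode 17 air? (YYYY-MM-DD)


First occurrence: 2002-03-16 (occurrence 1)
Each occurrence is 7 days after the previous.
Occurrence 17 is 16 weeks after the first.
16 weeks = 112 days
2002-03-16 + 112 days = 2002-07-06

2002-07-06


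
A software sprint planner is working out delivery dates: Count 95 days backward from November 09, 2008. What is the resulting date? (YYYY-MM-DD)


Start: 2008-11-09
Subtracting 95 days
Days already passed in November: 9
After going back through November: 86 more days to subtract
October 2008: 31 days, 55 remaining
September 2008: 30 days, 25 remaining
August 2008 has 31 days, need 25
Result: 2008-08-06

2008-08-06


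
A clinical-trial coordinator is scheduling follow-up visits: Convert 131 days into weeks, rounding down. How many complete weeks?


Total days: 131
Days per week: 7
Division: 131 / 7 = 18 remainder 5
Complete weeks: 18
Remaining days: 5

18


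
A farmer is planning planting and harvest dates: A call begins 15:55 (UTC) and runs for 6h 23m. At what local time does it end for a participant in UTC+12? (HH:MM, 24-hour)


Start: 15:55 in UTC
Step 1 - add duration:
  minutes: 55 + 23 = 78 (carry 1h)
  hours: 15 + 6 + 1 = 22
  end in UTC: 22:18
Step 2 - convert UTC -> UTC+12:
  offset difference: 12 - (0) = 12 hours
  22 + (12) = 34 -> mod 24 = 10
Result: 10:18 in UTC+12

10:18


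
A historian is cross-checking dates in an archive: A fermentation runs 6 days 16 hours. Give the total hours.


Days: 6
Extra hours: 16
Hours per day: 24
Days to hours: 6 x 24 = 144
Total: 144 + 16 = 160

160


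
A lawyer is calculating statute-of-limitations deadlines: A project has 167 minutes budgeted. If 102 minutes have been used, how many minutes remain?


Total budget: 167 minutes
Time used: 102 minutes
Remaining: 167 - 102 = 65 minutes
Percent used: 61.1%
Percent remaining: 38.9%

65


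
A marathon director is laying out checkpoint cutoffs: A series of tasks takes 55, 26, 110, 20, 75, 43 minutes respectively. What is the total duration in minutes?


Durations: 55, 26, 110, 20, 75, 43
Running sum: 55
+ 26 = 81
+ 110 = 191
+ 20 = 211
+ 75 = 286
+ 43 = 329
Total duration: 329 minutes
That is 5 hours and 29 minutes

329


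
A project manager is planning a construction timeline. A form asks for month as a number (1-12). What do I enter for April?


Calendar month order:
3. March
4. April <--
5. May
April is month number 4

4
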